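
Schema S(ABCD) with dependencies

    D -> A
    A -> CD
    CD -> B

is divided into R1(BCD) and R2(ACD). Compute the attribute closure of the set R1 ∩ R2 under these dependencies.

R1 ∩ R2 = {CD}.
D → A applies, adding A
CD → B applies, adding B
Closure: {ABCD}.

ABCD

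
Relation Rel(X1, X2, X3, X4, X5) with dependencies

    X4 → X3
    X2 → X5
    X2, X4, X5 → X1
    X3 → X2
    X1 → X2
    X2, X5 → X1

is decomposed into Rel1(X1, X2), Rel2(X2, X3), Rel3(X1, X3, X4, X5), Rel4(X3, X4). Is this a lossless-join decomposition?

Chase test. Columns are X1, X2, X3, X4, X5; row i has aⱼ where attribute j ∈ Reli, else bᵢⱼ.
Initial tableau (one row per fragment):
  row 1: a1 a2 b13 b14 b15
  row 2: b21 a2 a3 b24 b25
  row 3: a1 b32 a3 a4 a5
  row 4: b41 b42 a3 a4 b45
Rows 1 and 2 agree on X2; apply X2→X5 and equate their X5 entries.
Rows 2 and 3 agree on X3; apply X3→X2 and equate their X2 entries.
Rows 2 and 4 agree on X3; apply X3→X2 and equate their X2 entries.
Rows 1 and 2 agree on X2, X5; apply X2, X5→X1 and equate their X1 entries.
Rows 1 and 3 agree on X2; apply X2→X5 and equate their X5 entries.
Rows 1 and 4 agree on X2; apply X2→X5 and equate their X5 entries.
Rows 3 and 4 agree on X2, X4, X5; apply X2, X4, X5→X1 and equate their X1 entries.
Row 3 is now all distinguished symbols — the join is lossless.

Yes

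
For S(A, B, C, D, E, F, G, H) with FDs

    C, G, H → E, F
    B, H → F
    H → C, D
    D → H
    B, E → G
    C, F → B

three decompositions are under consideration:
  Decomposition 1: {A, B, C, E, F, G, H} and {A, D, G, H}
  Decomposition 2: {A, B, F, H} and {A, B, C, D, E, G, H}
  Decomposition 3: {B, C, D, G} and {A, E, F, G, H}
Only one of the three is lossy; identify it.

Decomposition 3

Decomposition 1: common = {A, G, H}, closure = {A, B, C, D, E, F, G, H} → lossless.
Decomposition 2: common = {A, B, H}, closure = {A, B, C, D, F, H} → lossless.
Decomposition 3: common = {G}, closure = {G} → lossy.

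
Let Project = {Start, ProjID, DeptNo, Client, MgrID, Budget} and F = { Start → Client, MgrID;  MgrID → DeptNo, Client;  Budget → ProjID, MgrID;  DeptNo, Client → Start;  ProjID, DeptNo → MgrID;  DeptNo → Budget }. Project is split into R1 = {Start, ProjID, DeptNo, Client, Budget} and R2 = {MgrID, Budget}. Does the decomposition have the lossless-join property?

Common attributes: R1 ∩ R2 = {Budget}.
Closure of {Budget}: Budget → ProjID, MgrID applies, adding ProjID, MgrID; MgrID → DeptNo, Client applies, adding DeptNo, Client; DeptNo, Client → Start applies, adding Start. So (Budget)⁺ = {Start, ProjID, DeptNo, Client, MgrID, Budget}.
This closure contains every attribute of R1, so R1 ∩ R2 → R1. The join is lossless.

Yes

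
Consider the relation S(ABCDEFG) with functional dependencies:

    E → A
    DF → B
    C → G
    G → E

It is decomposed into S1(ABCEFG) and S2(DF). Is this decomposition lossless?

Common attributes: S1 ∩ S2 = {F}.
No dependency enlarges {F}, so (F)⁺ = {F}.
The closure contains neither all of S1 = {ABCEFG} nor all of S2 = {DF}, so the common attributes are not a superkey of either fragment. The join is lossy.

No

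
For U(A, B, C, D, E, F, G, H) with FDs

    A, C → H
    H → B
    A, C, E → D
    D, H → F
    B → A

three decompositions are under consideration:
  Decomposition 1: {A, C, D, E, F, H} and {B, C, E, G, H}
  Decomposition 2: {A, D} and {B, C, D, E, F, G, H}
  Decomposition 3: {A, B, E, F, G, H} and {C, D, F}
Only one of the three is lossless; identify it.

Decomposition 1

Decomposition 1: common = {C, E, H}, closure = {A, B, C, D, E, F, H} → lossless.
Decomposition 2: common = {D}, closure = {D} → lossy.
Decomposition 3: common = {F}, closure = {F} → lossy.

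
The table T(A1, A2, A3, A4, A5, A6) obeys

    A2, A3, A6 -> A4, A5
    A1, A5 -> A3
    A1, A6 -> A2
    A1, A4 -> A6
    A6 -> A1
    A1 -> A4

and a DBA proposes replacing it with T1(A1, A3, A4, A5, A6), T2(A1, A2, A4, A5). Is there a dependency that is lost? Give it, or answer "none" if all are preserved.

none

A2, A3, A6 → A4, A5: restricted closure across fragments reaches A4, A5.
A1, A5 → A3 lies within T1.
A1, A6 → A2: restricted closure across fragments reaches A2.
A1, A4 → A6 lies within T1.
A6 → A1 lies within T1.
A1 → A4 lies within T1.
Every dependency is enforceable on the fragments, so the decomposition is dependency-preserving.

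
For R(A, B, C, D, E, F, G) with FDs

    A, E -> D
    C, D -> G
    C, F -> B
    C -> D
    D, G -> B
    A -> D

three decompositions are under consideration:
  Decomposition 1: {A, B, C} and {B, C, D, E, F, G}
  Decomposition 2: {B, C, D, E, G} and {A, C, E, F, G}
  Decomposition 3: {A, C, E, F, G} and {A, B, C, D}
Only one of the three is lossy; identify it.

Decomposition 1: common = {B, C}, closure = {B, C, D, G} → lossy.
Decomposition 2: common = {C, E, G}, closure = {B, C, D, E, G} → lossless.
Decomposition 3: common = {A, C}, closure = {A, B, C, D, G} → lossless.

Decomposition 1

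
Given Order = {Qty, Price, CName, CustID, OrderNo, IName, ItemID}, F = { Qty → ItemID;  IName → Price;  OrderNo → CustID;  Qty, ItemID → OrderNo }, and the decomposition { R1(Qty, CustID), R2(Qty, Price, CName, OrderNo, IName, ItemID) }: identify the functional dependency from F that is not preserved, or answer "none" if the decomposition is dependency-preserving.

OrderNo → CustID

Check OrderNo → CustID: no single fragment contains all of {CustID, OrderNo}, and the restricted closure of {OrderNo} across the fragments never reaches {CustID}.
Qty → ItemID is preserved.
IName → Price is preserved.
Qty, ItemID → OrderNo is preserved.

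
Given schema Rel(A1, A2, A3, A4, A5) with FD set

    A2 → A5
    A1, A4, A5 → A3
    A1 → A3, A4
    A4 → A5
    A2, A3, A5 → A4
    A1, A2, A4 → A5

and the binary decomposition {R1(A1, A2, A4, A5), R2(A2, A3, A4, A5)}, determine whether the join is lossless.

Common attributes: R1 ∩ R2 = {A2, A4, A5}.
No dependency enlarges {A2, A4, A5}, so (A2, A4, A5)⁺ = {A2, A4, A5}.
The closure contains neither all of R1 = {A1, A2, A4, A5} nor all of R2 = {A2, A3, A4, A5}, so the common attributes are not a superkey of either fragment. The join is lossy.

No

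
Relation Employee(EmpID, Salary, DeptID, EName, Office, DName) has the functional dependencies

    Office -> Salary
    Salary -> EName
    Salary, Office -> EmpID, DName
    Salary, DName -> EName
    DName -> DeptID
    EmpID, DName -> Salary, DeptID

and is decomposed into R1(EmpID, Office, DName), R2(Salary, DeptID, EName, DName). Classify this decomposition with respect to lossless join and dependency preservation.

Lossless test: (DName)⁺ = {DeptID, DName}, which is a superkey of neither fragment — lossy.
Dependency preservation: the restricted closure of {Office} across the fragments never reaches {Salary}, so Office → Salary cannot be enforced without a join — not preserved.

lossy and not dependency-preserving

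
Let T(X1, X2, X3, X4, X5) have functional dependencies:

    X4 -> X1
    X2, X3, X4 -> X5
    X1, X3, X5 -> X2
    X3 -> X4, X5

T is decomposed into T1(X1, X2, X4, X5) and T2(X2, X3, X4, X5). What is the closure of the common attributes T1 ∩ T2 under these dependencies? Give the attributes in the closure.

T1 ∩ T2 = {X2, X4, X5}.
X4 → X1 applies, adding X1
Closure: {X1, X2, X4, X5}.

X1, X2, X4, X5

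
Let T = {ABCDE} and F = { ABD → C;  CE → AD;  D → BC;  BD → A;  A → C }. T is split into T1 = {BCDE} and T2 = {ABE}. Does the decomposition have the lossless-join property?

Common attributes: T1 ∩ T2 = {BE}.
No dependency enlarges {BE}, so (BE)⁺ = {BE}.
The closure contains neither all of T1 = {BCDE} nor all of T2 = {ABE}, so the common attributes are not a superkey of either fragment. The join is lossy.

No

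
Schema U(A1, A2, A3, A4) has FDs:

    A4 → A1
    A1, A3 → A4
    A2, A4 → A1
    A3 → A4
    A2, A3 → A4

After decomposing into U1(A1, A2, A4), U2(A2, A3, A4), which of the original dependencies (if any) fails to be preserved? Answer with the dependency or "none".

none

A4 → A1 lies within U1.
A1, A3 → A4: restricted closure across fragments reaches A4.
A2, A4 → A1 lies within U1.
A3 → A4 lies within U2.
A2, A3 → A4 lies within U2.
Every dependency is enforceable on the fragments, so the decomposition is dependency-preserving.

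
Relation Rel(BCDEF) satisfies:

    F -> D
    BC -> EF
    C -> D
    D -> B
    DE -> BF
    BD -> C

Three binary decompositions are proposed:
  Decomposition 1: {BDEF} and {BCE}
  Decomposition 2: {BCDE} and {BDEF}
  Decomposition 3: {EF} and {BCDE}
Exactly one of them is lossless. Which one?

Decomposition 2

Decomposition 1: common = {BE}, closure = {BE} → lossy.
Decomposition 2: common = {BDE}, closure = {BCDEF} → lossless.
Decomposition 3: common = {E}, closure = {E} → lossy.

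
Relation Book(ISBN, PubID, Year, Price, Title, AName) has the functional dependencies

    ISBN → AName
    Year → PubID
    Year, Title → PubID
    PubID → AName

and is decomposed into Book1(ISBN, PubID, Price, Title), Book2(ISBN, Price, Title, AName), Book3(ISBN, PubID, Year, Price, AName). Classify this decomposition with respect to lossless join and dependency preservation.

lossy but dependency-preserving

Lossless test (chase): Rows 1 and 2 agree on ISBN; apply ISBN→AName and equate their AName entries. No row becomes fully distinguished — the join is lossy.
Dependency preservation: Year, Title → PubID is not contained in any single fragment, but the restricted closure of its left-hand side across the fragments still reaches the right-hand side; the remaining FDs each lie inside some fragment. All dependencies are preserved.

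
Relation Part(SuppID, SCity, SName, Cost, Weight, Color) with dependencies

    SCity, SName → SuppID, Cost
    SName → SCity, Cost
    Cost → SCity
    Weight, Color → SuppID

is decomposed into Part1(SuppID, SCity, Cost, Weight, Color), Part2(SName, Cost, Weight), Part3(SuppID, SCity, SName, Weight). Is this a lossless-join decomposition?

Chase test. Columns are SuppID, SCity, SName, Cost, Weight, Color; row i has aⱼ where attribute j ∈ Parti, else bᵢⱼ.
Initial tableau (one row per fragment):
  row 1: a1 a2 b13 a4 a5 a6
  row 2: b21 b22 a3 a4 a5 b26
  row 3: a1 a2 a3 b34 a5 b36
Rows 2 and 3 agree on SName; apply SName→SCity, Cost and equate their SCity, Cost entries.
Rows 2 and 3 agree on SCity, SName; apply SCity, SName→SuppID, Cost and equate their SuppID, Cost entries.
No row becomes fully distinguished — the join is lossy.

No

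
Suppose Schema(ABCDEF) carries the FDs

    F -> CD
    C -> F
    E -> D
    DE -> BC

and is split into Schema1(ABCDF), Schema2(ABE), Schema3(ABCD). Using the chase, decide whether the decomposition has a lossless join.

No

Chase test. Columns are ABCDEF; row i has aⱼ where attribute j ∈ Schemai, else bᵢⱼ.
Initial tableau (one row per fragment):
  row 1: a1 a2 a3 a4 b15 a6
  row 2: a1 a2 b23 b24 a5 b26
  row 3: a1 a2 a3 a4 b35 b36
Rows 1 and 3 agree on C; apply C→F and equate their F entries.
No row becomes fully distinguished — the join is lossy.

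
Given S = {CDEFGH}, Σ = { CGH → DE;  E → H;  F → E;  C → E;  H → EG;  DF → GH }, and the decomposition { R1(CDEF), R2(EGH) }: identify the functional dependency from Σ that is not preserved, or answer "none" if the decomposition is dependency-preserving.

CGH → DE: restricted closure across fragments reaches DE.
E → H lies within R2.
F → E lies within R1.
C → E lies within R1.
H → EG lies within R2.
DF → GH: restricted closure across fragments reaches GH.
Every dependency is enforceable on the fragments, so the decomposition is dependency-preserving.

none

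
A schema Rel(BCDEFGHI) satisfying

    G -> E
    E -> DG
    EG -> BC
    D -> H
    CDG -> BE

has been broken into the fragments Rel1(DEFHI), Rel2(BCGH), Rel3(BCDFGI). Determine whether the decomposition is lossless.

Chase test. Columns are BCDEFGHI; row i has aⱼ where attribute j ∈ Reli, else bᵢⱼ.
Initial tableau (one row per fragment):
  row 1: b11 b12 a3 a4 a5 b16 a7 a8
  row 2: a1 a2 b23 b24 b25 a6 a7 b28
  row 3: a1 a2 a3 b34 a5 a6 b37 a8
Rows 2 and 3 agree on G; apply G→E and equate their E entries.
Rows 2 and 3 agree on E; apply E→DG and equate their DG entries.
Rows 1 and 3 agree on D; apply D→H and equate their H entries.
No row becomes fully distinguished — the join is lossy.

No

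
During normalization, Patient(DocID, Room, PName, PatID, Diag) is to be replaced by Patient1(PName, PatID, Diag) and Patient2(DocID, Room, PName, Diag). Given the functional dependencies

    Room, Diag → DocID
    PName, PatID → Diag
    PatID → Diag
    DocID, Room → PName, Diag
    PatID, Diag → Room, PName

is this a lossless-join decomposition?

No

Common attributes: Patient1 ∩ Patient2 = {PName, Diag}.
No dependency enlarges {PName, Diag}, so (PName, Diag)⁺ = {PName, Diag}.
The closure contains neither all of Patient1 = {PName, PatID, Diag} nor all of Patient2 = {DocID, Room, PName, Diag}, so the common attributes are not a superkey of either fragment. The join is lossy.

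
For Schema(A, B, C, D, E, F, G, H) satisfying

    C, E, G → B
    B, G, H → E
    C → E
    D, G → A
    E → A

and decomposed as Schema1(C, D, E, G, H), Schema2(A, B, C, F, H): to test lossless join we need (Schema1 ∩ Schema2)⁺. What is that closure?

Schema1 ∩ Schema2 = {C, H}.
C → E applies, adding E
E → A applies, adding A
Closure: {A, C, E, H}.

A, C, E, H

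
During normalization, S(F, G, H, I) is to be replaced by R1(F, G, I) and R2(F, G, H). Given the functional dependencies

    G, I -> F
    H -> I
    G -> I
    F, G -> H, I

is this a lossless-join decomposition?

Common attributes: R1 ∩ R2 = {F, G}.
Closure of {F, G}: G → I applies, adding I; F, G → H, I applies, adding H. So (F, G)⁺ = {F, G, H, I}.
This closure contains every attribute of R1, so R1 ∩ R2 → R1. The join is lossless.

Yes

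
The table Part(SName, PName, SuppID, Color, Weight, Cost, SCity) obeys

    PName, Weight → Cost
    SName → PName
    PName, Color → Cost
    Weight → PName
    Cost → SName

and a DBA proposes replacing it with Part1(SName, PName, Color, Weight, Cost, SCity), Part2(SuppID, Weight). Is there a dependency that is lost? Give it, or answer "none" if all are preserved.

none

PName, Weight → Cost lies within Part1.
SName → PName lies within Part1.
PName, Color → Cost lies within Part1.
Weight → PName lies within Part1.
Cost → SName lies within Part1.
Every dependency is enforceable on the fragments, so the decomposition is dependency-preserving.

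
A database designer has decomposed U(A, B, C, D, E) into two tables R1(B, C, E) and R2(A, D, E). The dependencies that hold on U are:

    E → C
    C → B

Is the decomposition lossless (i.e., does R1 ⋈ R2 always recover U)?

Common attributes: R1 ∩ R2 = {E}.
Closure of {E}: E → C applies, adding C; C → B applies, adding B. So (E)⁺ = {B, C, E}.
This closure contains every attribute of R1, so R1 ∩ R2 → R1. The join is lossless.

Yes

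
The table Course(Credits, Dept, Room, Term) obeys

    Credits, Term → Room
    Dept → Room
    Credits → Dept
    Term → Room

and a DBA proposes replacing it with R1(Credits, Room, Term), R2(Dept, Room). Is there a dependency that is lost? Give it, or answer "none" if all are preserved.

Check Credits → Dept: no single fragment contains all of {Credits, Dept}, and the restricted closure of {Credits} across the fragments never reaches {Dept}.
Credits, Term → Room is preserved.
Dept → Room is preserved.
Term → Room is preserved.

Credits → Dept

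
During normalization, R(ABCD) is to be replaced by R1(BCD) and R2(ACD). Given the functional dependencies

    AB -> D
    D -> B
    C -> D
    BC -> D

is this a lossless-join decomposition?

Common attributes: R1 ∩ R2 = {CD}.
Closure of {CD}: D → B applies, adding B. So (CD)⁺ = {BCD}.
This closure contains every attribute of R1, so R1 ∩ R2 → R1. The join is lossless.

Yes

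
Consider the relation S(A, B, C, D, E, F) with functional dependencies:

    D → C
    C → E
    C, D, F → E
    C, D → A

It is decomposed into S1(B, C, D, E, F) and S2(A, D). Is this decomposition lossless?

Common attributes: S1 ∩ S2 = {D}.
Closure of {D}: D → C applies, adding C; C → E applies, adding E; C, D → A applies, adding A. So (D)⁺ = {A, C, D, E}.
This closure contains every attribute of S2, so S1 ∩ S2 → S2. The join is lossless.

Yes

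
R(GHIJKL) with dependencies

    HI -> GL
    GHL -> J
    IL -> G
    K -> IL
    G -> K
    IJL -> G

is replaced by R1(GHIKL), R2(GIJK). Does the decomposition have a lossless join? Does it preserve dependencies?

lossy and not dependency-preserving

Lossless test: (GIK)⁺ = {GIKL}, which is a superkey of neither fragment — lossy.
Dependency preservation: the restricted closure of {GHL} across the fragments never reaches {J}, so GHL → J cannot be enforced without a join — not preserved.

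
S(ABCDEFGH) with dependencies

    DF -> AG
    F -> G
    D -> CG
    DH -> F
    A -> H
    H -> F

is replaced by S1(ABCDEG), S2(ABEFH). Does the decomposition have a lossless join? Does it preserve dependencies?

lossless but not dependency-preserving

Lossless test: (ABE)⁺ = {ABEFGH}, which contains all of one fragment — lossless.
Dependency preservation: the restricted closure of {DF} across the fragments never reaches {AG}, so DF → AG cannot be enforced without a join — not preserved.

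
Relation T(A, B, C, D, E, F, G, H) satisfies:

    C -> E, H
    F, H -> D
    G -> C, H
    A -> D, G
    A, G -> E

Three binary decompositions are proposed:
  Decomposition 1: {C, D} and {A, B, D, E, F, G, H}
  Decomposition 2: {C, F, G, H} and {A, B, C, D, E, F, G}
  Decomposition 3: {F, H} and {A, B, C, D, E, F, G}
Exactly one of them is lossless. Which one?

Decomposition 1: common = {D}, closure = {D} → lossy.
Decomposition 2: common = {C, F, G}, closure = {C, D, E, F, G, H} → lossless.
Decomposition 3: common = {F}, closure = {F} → lossy.

Decomposition 2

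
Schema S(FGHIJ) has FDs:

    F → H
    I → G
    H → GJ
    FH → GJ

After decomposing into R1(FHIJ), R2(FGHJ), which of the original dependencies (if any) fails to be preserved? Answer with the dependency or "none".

I → G

Check I → G: no single fragment contains all of {GI}, and the restricted closure of {I} across the fragments never reaches {G}.
F → H is preserved.
H → GJ is preserved.
FH → GJ is preserved.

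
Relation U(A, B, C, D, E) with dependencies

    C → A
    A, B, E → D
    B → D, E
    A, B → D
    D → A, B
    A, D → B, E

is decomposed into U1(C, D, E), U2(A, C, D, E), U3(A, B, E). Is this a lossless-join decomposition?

No

Chase test. Columns are A, B, C, D, E; row i has aⱼ where attribute j ∈ Ui, else bᵢⱼ.
Initial tableau (one row per fragment):
  row 1: b11 b12 a3 a4 a5
  row 2: a1 b22 a3 a4 a5
  row 3: a1 a2 b33 b34 a5
Rows 1 and 2 agree on C; apply C→A and equate their A entries.
Rows 1 and 2 agree on D; apply D→A, B and equate their A, B entries.
No row becomes fully distinguished — the join is lossy.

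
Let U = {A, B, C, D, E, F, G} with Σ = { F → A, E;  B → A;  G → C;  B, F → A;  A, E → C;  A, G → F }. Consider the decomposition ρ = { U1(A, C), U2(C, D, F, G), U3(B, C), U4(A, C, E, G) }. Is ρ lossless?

Chase test. Columns are A, B, C, D, E, F, G; row i has aⱼ where attribute j ∈ Ui, else bᵢⱼ.
Initial tableau (one row per fragment):
  row 1: a1 b12 a3 b14 b15 b16 b17
  row 2: b21 b22 a3 a4 b25 a6 a7
  row 3: b31 a2 a3 b34 b35 b36 b37
  row 4: a1 b42 a3 b44 a5 b46 a7
No row becomes fully distinguished — the join is lossy.

No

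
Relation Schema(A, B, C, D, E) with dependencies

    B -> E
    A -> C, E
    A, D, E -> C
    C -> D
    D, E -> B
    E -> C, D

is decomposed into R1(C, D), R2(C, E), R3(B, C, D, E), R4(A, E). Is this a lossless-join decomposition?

Chase test. Columns are A, B, C, D, E; row i has aⱼ where attribute j ∈ Ri, else bᵢⱼ.
Initial tableau (one row per fragment):
  row 1: b11 b12 a3 a4 b15
  row 2: b21 b22 a3 b24 a5
  row 3: b31 a2 a3 a4 a5
  row 4: a1 b42 b43 b44 a5
Rows 1 and 2 agree on C; apply C→D and equate their D entries.
Rows 2 and 3 agree on D, E; apply D, E→B and equate their B entries.
Rows 2 and 4 agree on E; apply E→C, D and equate their C, D entries.
Rows 2 and 4 agree on D, E; apply D, E→B and equate their B entries.
Row 4 is now all distinguished symbols — the join is lossless.

Yes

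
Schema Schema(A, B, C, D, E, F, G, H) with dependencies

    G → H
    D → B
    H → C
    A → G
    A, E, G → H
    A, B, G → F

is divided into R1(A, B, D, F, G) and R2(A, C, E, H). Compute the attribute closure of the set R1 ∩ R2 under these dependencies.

A, C, G, H

R1 ∩ R2 = {A}.
A → G applies, adding G
G → H applies, adding H
H → C applies, adding C
Closure: {A, C, G, H}.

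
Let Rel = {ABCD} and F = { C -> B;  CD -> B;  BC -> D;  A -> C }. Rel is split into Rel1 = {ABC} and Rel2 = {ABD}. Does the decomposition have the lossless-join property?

Yes

Common attributes: Rel1 ∩ Rel2 = {AB}.
Closure of {AB}: A → C applies, adding C; BC → D applies, adding D. So (AB)⁺ = {ABCD}.
This closure contains every attribute of Rel1, so Rel1 ∩ Rel2 → Rel1. The join is lossless.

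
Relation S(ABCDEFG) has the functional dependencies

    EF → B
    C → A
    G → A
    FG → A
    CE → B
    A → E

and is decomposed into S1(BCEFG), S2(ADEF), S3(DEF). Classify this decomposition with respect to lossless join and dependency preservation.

lossy and not dependency-preserving

Lossless test (chase): Rows 1 and 2 agree on EF; apply EF→B and equate their B entries. Rows 1 and 3 agree on EF; apply EF→B and equate their B entries. No row becomes fully distinguished — the join is lossy.
Dependency preservation: the restricted closure of {C} across the fragments never reaches {A}, so C → A cannot be enforced without a join — not preserved.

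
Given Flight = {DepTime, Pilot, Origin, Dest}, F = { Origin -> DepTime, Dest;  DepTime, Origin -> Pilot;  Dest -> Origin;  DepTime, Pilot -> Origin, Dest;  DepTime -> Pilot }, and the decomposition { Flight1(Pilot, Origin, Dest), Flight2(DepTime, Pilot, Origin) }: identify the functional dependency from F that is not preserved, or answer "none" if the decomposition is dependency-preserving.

Origin → DepTime, Dest: restricted closure across fragments reaches DepTime, Dest.
DepTime, Origin → Pilot lies within Flight2.
Dest → Origin lies within Flight1.
DepTime, Pilot → Origin, Dest: restricted closure across fragments reaches Origin, Dest.
DepTime → Pilot lies within Flight2.
Every dependency is enforceable on the fragments, so the decomposition is dependency-preserving.

none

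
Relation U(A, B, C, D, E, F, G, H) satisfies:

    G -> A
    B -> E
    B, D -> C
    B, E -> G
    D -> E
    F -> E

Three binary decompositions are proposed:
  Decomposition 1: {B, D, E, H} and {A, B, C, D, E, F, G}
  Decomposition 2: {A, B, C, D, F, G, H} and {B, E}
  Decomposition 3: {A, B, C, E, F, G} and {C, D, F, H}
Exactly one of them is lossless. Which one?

Decomposition 1: common = {B, D, E}, closure = {A, B, C, D, E, G} → lossy.
Decomposition 2: common = {B}, closure = {A, B, E, G} → lossless.
Decomposition 3: common = {C, F}, closure = {C, E, F} → lossy.

Decomposition 2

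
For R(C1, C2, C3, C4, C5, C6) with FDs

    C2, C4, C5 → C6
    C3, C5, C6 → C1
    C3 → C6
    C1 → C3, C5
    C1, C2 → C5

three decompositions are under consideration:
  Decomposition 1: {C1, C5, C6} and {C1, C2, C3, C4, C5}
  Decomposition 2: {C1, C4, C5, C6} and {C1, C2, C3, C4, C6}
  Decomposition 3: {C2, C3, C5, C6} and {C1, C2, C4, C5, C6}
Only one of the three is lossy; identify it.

Decomposition 1: common = {C1, C5}, closure = {C1, C3, C5, C6} → lossless.
Decomposition 2: common = {C1, C4, C6}, closure = {C1, C3, C4, C5, C6} → lossless.
Decomposition 3: common = {C2, C5, C6}, closure = {C2, C5, C6} → lossy.

Decomposition 3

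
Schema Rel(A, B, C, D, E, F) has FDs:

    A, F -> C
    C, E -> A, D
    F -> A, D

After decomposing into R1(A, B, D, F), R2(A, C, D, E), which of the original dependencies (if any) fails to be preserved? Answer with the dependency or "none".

Check A, F → C: no single fragment contains all of {A, C, F}, and the restricted closure of {A, F} across the fragments never reaches {C}.
C, E → A, D is preserved.
F → A, D is preserved.

A, F -> C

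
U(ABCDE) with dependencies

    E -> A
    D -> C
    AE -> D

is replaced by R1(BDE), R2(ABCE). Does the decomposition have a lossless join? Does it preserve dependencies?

Lossless test: (BE)⁺ = {ABCDE}, which contains all of one fragment — lossless.
Dependency preservation: the restricted closure of {D} across the fragments never reaches {C}, so D → C cannot be enforced without a join — not preserved.

lossless but not dependency-preserving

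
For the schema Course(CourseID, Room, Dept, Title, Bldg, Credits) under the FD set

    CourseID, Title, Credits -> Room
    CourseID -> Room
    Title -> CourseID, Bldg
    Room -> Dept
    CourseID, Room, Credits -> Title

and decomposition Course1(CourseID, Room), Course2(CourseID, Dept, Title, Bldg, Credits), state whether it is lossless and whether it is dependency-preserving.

lossless but not dependency-preserving

Lossless test: (CourseID)⁺ = {CourseID, Room, Dept}, which contains all of one fragment — lossless.
Dependency preservation: the restricted closure of {Room} across the fragments never reaches {Dept}, so Room → Dept cannot be enforced without a join — not preserved.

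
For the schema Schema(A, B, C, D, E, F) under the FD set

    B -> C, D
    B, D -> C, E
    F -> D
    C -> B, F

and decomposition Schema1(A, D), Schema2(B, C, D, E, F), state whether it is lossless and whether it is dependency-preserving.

lossy but dependency-preserving

Lossless test: (D)⁺ = {D}, which is a superkey of neither fragment — lossy.
Dependency preservation: every FD's attributes lie within a single fragment, so each can be enforced locally — preserved.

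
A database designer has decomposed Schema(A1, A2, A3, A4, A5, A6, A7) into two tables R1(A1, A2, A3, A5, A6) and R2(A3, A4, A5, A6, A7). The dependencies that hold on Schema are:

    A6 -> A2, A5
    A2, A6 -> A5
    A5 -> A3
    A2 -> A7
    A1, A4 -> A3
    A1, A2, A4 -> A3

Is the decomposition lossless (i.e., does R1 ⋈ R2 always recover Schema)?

Common attributes: R1 ∩ R2 = {A3, A5, A6}.
Closure of {A3, A5, A6}: A6 → A2, A5 applies, adding A2; A2 → A7 applies, adding A7. So (A3, A5, A6)⁺ = {A2, A3, A5, A6, A7}.
The closure contains neither all of R1 = {A1, A2, A3, A5, A6} nor all of R2 = {A3, A4, A5, A6, A7}, so the common attributes are not a superkey of either fragment. The join is lossy.

No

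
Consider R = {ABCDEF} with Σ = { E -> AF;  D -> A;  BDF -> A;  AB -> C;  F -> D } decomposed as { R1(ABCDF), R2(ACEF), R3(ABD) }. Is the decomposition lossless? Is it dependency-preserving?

Lossless test (chase): Rows 1 and 3 agree on AB; apply AB→C and equate their C entries. Rows 1 and 2 agree on F; apply F→D and equate their D entries. No row becomes fully distinguished — the join is lossy.
Dependency preservation: every FD's attributes lie within a single fragment, so each can be enforced locally — preserved.

lossy but dependency-preserving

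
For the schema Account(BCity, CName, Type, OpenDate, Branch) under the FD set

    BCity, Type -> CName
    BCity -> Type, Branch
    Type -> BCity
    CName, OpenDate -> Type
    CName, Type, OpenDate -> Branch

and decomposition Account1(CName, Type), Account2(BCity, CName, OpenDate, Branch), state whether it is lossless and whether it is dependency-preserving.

lossy and not dependency-preserving

Lossless test: (CName)⁺ = {CName}, which is a superkey of neither fragment — lossy.
Dependency preservation: the restricted closure of {BCity} across the fragments never reaches {Type, Branch}, so BCity → Type, Branch cannot be enforced without a join — not preserved.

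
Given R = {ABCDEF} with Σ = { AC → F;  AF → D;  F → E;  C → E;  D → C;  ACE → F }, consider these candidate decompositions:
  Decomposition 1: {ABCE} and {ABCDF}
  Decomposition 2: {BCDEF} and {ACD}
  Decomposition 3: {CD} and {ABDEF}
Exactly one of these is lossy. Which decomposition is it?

Decomposition 2

Decomposition 1: common = {ABC}, closure = {ABCDEF} → lossless.
Decomposition 2: common = {CD}, closure = {CDE} → lossy.
Decomposition 3: common = {D}, closure = {CDE} → lossless.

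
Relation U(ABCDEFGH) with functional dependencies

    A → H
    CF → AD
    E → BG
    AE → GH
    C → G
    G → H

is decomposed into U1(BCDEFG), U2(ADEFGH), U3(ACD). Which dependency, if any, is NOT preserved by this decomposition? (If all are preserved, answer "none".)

CF → AD

Check CF → AD: no single fragment contains all of {ACDF}, and the restricted closure of {CF} across the fragments never reaches {AD}.
A → H is preserved.
E → BG is preserved.
AE → GH is preserved.
C → G is preserved.
G → H is preserved.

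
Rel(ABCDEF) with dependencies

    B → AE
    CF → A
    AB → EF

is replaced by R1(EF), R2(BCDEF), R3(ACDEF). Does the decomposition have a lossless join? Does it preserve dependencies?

Lossless test (chase): Rows 2 and 3 agree on CF; apply CF→A and equate their A entries. Row 2 is now all distinguished symbols — the join is lossless.
Dependency preservation: the restricted closure of {B} across the fragments never reaches {AE}, so B → AE cannot be enforced without a join — not preserved.

lossless but not dependency-preserving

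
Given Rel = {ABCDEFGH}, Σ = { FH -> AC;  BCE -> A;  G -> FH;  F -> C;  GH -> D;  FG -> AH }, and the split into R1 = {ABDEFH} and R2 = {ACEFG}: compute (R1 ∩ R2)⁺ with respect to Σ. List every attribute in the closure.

R1 ∩ R2 = {AEF}.
F → C applies, adding C
Closure: {ACEF}.

ACEF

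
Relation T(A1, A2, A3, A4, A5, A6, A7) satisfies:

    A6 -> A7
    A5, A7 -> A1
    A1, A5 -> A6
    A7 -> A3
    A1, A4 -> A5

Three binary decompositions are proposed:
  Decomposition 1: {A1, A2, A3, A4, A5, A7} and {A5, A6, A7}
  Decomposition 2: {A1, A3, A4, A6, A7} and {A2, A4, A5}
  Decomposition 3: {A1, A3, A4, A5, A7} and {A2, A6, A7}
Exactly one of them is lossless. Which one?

Decomposition 1: common = {A5, A7}, closure = {A1, A3, A5, A6, A7} → lossless.
Decomposition 2: common = {A4}, closure = {A4} → lossy.
Decomposition 3: common = {A7}, closure = {A3, A7} → lossy.

Decomposition 1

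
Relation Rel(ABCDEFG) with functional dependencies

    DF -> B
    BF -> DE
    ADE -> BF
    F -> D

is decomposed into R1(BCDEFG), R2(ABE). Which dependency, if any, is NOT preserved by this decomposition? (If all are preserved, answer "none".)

Check ADE → BF: no single fragment contains all of {ABDEF}, and the restricted closure of {ADE} across the fragments never reaches {BF}.
DF → B is preserved.
BF → DE is preserved.
F → D is preserved.

ADE -> BF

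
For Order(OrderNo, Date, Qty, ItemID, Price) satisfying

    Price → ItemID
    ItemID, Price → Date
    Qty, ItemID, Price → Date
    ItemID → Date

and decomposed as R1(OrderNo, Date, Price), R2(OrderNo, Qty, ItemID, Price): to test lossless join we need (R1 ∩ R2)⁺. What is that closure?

R1 ∩ R2 = {OrderNo, Price}.
Price → ItemID applies, adding ItemID
ItemID, Price → Date applies, adding Date
Closure: {OrderNo, Date, ItemID, Price}.

OrderNo, Date, ItemID, Price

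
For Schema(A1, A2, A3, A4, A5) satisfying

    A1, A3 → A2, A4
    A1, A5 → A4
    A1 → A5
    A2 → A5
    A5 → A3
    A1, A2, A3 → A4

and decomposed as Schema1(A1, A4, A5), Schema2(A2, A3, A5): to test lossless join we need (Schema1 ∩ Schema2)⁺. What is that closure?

A3, A5

Schema1 ∩ Schema2 = {A5}.
A5 → A3 applies, adding A3
Closure: {A3, A5}.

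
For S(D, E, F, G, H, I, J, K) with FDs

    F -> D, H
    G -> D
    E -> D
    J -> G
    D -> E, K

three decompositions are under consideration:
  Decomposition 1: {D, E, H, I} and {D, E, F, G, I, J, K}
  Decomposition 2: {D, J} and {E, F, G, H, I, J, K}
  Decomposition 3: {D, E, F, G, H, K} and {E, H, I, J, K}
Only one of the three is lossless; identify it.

Decomposition 1: common = {D, E, I}, closure = {D, E, I, K} → lossy.
Decomposition 2: common = {J}, closure = {D, E, G, J, K} → lossless.
Decomposition 3: common = {E, H, K}, closure = {D, E, H, K} → lossy.

Decomposition 2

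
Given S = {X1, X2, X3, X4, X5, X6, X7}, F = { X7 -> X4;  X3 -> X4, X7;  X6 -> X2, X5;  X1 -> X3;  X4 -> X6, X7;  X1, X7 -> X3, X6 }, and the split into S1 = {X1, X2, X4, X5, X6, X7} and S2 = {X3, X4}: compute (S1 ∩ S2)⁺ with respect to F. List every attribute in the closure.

X2, X4, X5, X6, X7

S1 ∩ S2 = {X4}.
X4 → X6, X7 applies, adding X6, X7
X6 → X2, X5 applies, adding X2, X5
Closure: {X2, X4, X5, X6, X7}.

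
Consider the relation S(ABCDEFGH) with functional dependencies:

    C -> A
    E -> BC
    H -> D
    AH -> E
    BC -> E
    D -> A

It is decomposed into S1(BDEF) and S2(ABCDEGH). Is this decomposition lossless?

No

Common attributes: S1 ∩ S2 = {BDE}.
Closure of {BDE}: E → BC applies, adding C; D → A applies, adding A. So (BDE)⁺ = {ABCDE}.
The closure contains neither all of S1 = {BDEF} nor all of S2 = {ABCDEGH}, so the common attributes are not a superkey of either fragment. The join is lossy.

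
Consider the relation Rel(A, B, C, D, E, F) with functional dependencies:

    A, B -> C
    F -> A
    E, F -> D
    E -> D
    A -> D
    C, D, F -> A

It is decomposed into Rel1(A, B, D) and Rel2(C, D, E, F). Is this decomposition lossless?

No

Common attributes: Rel1 ∩ Rel2 = {D}.
No dependency enlarges {D}, so (D)⁺ = {D}.
The closure contains neither all of Rel1 = {A, B, D} nor all of Rel2 = {C, D, E, F}, so the common attributes are not a superkey of either fragment. The join is lossy.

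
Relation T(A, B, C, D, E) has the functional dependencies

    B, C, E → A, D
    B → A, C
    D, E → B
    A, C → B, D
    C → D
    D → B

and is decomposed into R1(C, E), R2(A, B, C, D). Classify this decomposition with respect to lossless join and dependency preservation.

lossless and dependency-preserving

Lossless test: (C)⁺ = {A, B, C, D}, which contains all of one fragment — lossless.
Dependency preservation: B, C, E → A, D; D, E → B are not contained in any single fragment, but the restricted closure of each left-hand side across the fragments still reaches the right-hand side; the remaining FDs each lie inside some fragment. All dependencies are preserved.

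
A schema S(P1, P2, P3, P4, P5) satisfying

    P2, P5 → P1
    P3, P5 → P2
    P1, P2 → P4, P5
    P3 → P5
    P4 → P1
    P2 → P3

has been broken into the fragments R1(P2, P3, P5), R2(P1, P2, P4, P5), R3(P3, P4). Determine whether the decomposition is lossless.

Chase test. Columns are P1, P2, P3, P4, P5; row i has aⱼ where attribute j ∈ Ri, else bᵢⱼ.
Initial tableau (one row per fragment):
  row 1: b11 a2 a3 b14 a5
  row 2: a1 a2 b23 a4 a5
  row 3: b31 b32 a3 a4 b35
Rows 1 and 2 agree on P2, P5; apply P2, P5→P1 and equate their P1 entries.
Rows 1 and 2 agree on P1, P2; apply P1, P2→P4, P5 and equate their P4, P5 entries.
Rows 1 and 3 agree on P3; apply P3→P5 and equate their P5 entries.
Rows 1 and 3 agree on P4; apply P4→P1 and equate their P1 entries.
Rows 1 and 2 agree on P2; apply P2→P3 and equate their P3 entries.
Rows 1 and 3 agree on P3, P5; apply P3, P5→P2 and equate their P2 entries.
Row 1 is now all distinguished symbols — the join is lossless.

Yes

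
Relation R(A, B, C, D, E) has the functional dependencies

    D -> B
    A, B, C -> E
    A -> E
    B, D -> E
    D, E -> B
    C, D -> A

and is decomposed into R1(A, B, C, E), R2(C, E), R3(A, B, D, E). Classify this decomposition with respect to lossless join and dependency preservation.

Lossless test (chase): applying each FD to every pair of rows produces no changes in the tableau, so no row becomes fully distinguished — the join is lossy.
Dependency preservation: the restricted closure of {C, D} across the fragments never reaches {A}, so C, D → A cannot be enforced without a join — not preserved.

lossy and not dependency-preserving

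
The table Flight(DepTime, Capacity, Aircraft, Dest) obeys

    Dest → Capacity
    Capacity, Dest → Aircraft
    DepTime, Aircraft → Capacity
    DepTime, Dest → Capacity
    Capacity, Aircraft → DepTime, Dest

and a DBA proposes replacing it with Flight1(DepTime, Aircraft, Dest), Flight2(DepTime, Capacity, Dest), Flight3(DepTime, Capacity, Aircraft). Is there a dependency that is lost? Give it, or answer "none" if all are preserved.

Dest → Capacity lies within Flight2.
Capacity, Dest → Aircraft: restricted closure across fragments reaches Aircraft.
DepTime, Aircraft → Capacity lies within Flight3.
DepTime, Dest → Capacity lies within Flight2.
Capacity, Aircraft → DepTime, Dest: restricted closure across fragments reaches DepTime, Dest.
Every dependency is enforceable on the fragments, so the decomposition is dependency-preserving.

none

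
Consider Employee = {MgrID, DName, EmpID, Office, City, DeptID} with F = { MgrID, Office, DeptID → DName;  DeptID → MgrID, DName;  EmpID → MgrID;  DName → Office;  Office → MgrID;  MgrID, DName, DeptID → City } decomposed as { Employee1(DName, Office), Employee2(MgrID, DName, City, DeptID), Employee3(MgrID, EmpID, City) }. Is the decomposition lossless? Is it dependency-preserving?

Lossless test (chase): Rows 1 and 2 agree on DName; apply DName→Office and equate their Office entries. Rows 1 and 2 agree on Office; apply Office→MgrID and equate their MgrID entries. No row becomes fully distinguished — the join is lossy.
Dependency preservation: the restricted closure of {Office} across the fragments never reaches {MgrID}, so Office → MgrID cannot be enforced without a join — not preserved.

lossy and not dependency-preserving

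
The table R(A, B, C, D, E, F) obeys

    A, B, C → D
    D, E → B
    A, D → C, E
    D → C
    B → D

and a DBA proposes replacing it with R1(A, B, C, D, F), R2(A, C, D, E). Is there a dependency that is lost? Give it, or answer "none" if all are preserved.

D, E → B

Check D, E → B: no single fragment contains all of {B, D, E}, and the restricted closure of {D, E} across the fragments never reaches {B}.
A, B, C → D is preserved.
A, D → C, E is preserved.
D → C is preserved.
B → D is preserved.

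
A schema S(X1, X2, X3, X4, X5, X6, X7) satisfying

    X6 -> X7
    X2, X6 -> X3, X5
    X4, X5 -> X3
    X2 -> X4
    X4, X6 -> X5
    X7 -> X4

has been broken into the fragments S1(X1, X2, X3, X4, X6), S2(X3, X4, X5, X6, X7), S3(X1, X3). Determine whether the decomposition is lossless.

Chase test. Columns are X1, X2, X3, X4, X5, X6, X7; row i has aⱼ where attribute j ∈ Si, else bᵢⱼ.
Initial tableau (one row per fragment):
  row 1: a1 a2 a3 a4 b15 a6 b17
  row 2: b21 b22 a3 a4 a5 a6 a7
  row 3: a1 b32 a3 b34 b35 b36 b37
Rows 1 and 2 agree on X6; apply X6→X7 and equate their X7 entries.
Rows 1 and 2 agree on X4, X6; apply X4, X6→X5 and equate their X5 entries.
Row 1 is now all distinguished symbols — the join is lossless.

Yes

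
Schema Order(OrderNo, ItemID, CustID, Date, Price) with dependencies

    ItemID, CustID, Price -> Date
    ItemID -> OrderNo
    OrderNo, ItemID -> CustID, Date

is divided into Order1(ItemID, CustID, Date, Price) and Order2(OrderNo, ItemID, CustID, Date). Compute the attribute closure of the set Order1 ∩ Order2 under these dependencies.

Order1 ∩ Order2 = {ItemID, CustID, Date}.
ItemID → OrderNo applies, adding OrderNo
Closure: {OrderNo, ItemID, CustID, Date}.

OrderNo, ItemID, CustID, Date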